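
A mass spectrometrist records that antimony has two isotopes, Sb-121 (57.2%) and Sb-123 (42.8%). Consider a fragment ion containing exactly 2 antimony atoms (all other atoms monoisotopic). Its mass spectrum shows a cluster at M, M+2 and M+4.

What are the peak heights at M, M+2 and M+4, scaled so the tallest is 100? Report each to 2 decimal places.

Each Sb atom is independently Sb-121 (p = 0.572) or Sb-123 (q = 0.428); the cluster is the binomial expansion (p + q)^2.
P(M) = 0.572^2 = 0.327184
P(M+2) = 2 × 0.572^1 × 0.428^1 = 0.489632
P(M+4) = 0.428^2 = 0.183184
The M+2 peak is largest (0.489632); scaling to 100 gives 66.82 : 100.00 : 37.41.

66.82 : 100.00 : 37.41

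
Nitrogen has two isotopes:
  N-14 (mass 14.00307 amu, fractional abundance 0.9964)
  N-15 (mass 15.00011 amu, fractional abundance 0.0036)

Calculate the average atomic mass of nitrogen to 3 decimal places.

Average mass = Σ (abundance × isotope mass) = 0.9964 × 14.00307 + 0.0036 × 15.00011
= 13.952659 + 0.054000 = 14.006659 amu

14.007 amu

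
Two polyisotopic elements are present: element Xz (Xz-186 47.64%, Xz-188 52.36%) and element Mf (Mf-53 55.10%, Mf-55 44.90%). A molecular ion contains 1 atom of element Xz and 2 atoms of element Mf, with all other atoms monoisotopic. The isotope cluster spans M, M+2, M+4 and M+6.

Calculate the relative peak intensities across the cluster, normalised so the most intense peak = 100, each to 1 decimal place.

Element Xz pattern (n=1): 0.4764 : 0.5236
Element Mf pattern (n=2): 0.303601 : 0.494798 : 0.201601
Convolve the two distributions (both contribute in 2-u steps):
  M: 0.4764×0.303601 = 0.144636
  M+2: 0.4764×0.494798 + 0.5236×0.303601 = 0.394687
  M+4: 0.4764×0.201601 + 0.5236×0.494798 = 0.355119
  M+6: 0.5236×0.201601 = 0.105558
Scale to base peak (0.394687) = 100: 36.6 : 100.0 : 90.0 : 26.7

36.6 : 100.0 : 90.0 : 26.7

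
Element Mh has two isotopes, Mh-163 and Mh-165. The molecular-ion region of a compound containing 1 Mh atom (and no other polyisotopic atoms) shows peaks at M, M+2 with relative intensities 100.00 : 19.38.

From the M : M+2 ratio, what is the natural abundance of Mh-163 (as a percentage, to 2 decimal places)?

83.77%

If p is the fraction of Mh that is Mh-163, then I(M+2)/I(M) = [C(1,1)·p^0·(1−p)] / p^1 = 1·(1−p)/p = 19.38/100.00 = 0.1938
(1−p)/p = 0.1938/1 = 0.1938  ⇒  p = 1/(1 + 0.1938) = 0.8377
Mh-163: 83.77%, Mh-165: 16.23%.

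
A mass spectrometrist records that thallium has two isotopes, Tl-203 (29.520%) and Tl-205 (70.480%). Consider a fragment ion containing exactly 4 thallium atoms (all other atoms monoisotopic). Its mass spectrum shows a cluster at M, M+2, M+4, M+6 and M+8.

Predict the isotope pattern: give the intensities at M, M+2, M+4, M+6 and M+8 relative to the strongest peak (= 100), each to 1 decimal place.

1.8 : 17.5 : 62.8 : 100.0 : 59.7

Each Tl atom is independently Tl-203 (p = 0.29520) or Tl-205 (q = 0.70480); the cluster is the binomial expansion (p + q)^4.
P(M) = 0.29520^4 = 0.007594
P(M+2) = 4 × 0.29520^3 × 0.70480^1 = 0.072523
P(M+4) = 6 × 0.29520^2 × 0.70480^2 = 0.259726
P(M+6) = 4 × 0.29520^1 × 0.70480^3 = 0.413403
P(M+8) = 0.70480^4 = 0.246754
The M+6 peak is largest (0.413403); scaling to 100 gives 1.8 : 17.5 : 62.8 : 100.0 : 59.7.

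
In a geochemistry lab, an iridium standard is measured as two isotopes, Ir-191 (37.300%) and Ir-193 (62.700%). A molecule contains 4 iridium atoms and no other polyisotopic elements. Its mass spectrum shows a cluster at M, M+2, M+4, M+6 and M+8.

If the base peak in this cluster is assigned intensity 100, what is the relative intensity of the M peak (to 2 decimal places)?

5.26

(0.37300 + 0.62700)^4 gives M 0.0194, M+2 0.1302, M+4 0.3282, M+6 0.3678, M+8 0.1546; the largest is M+6.
P(M+6) = C(4,3) × 0.37300^1 × 0.62700^3 = 4 × 0.3730 × 0.24649188 = 0.367766 (base)
P(M) = C(4,0) × 0.37300^4 × 0.62700^0 = 1 × 0.01935688 × 1.0000 = 0.019357
Relative intensity = 0.019357 / 0.367766 × 100 = 5.26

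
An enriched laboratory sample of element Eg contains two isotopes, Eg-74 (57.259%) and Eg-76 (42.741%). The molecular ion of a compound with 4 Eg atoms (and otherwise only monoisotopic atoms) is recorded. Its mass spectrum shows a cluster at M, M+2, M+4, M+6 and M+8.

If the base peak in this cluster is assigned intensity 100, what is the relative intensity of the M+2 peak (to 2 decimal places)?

89.31

(0.57259 + 0.42741)^4 gives M 0.1075, M+2 0.3209, M+4 0.3594, M+6 0.1788, M+8 0.0334; the largest is M+4.
P(M+4) = C(4,2) × 0.57259^2 × 0.42741^2 = 6 × 0.32785931 × 0.18267931 = 0.359359 (base)
P(M+2) = C(4,1) × 0.57259^3 × 0.42741^1 = 4 × 0.18772896 × 0.42741 = 0.320949
Relative intensity = 0.320949 / 0.359359 × 100 = 89.31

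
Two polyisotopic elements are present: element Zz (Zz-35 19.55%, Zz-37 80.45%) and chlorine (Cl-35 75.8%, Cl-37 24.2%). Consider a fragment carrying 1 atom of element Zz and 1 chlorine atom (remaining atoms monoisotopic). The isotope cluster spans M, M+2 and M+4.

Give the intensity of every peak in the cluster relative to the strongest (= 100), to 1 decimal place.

22.6 : 100.0 : 29.6

Element Zz pattern (n=1): 0.1955 : 0.8045
Chlorine pattern (n=1): 0.7580 : 0.2420
Convolve the two distributions (both contribute in 2-u steps):
  M: 0.1955×0.7580 = 0.148189
  M+2: 0.1955×0.2420 + 0.8045×0.7580 = 0.657122
  M+4: 0.8045×0.2420 = 0.194689
Scale to base peak (0.657122) = 100: 22.6 : 100.0 : 29.6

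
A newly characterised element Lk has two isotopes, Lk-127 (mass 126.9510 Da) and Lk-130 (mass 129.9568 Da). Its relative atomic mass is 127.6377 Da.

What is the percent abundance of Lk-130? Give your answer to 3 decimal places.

22.846%

With x = fraction of Lk-127 (so Lk-130 is 1 − x):
126.9510·x + 129.9568·(1 − x) = 127.6377
(126.9510 − 129.9568)·x = 127.6377 − 129.9568
x = -2.3191 / -3.0058 = 0.77154 → 77.154% Lk-127, 22.846% Lk-130.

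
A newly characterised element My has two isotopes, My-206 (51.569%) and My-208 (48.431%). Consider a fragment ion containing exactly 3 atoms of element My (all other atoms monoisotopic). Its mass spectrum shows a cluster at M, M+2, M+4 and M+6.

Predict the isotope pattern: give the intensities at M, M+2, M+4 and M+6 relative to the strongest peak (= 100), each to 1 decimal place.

35.5 : 100.0 : 93.9 : 29.4

Each My atom is independently My-206 (p = 0.51569) or My-208 (q = 0.48431); the cluster is the binomial expansion (p + q)^3.
P(M) = 0.51569^3 = 0.137141
P(M+2) = 3 × 0.51569^2 × 0.48431^1 = 0.386387
P(M+4) = 3 × 0.51569^1 × 0.48431^2 = 0.362875
P(M+6) = 0.48431^3 = 0.113598
The M+2 peak is largest (0.386387); scaling to 100 gives 35.5 : 100.0 : 93.9 : 29.4.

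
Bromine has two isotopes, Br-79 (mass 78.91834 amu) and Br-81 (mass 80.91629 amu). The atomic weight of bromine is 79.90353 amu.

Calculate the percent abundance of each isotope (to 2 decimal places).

Br-79: 50.69%, Br-81: 49.31%

With x = fraction of Br-79 (so Br-81 is 1 − x):
78.91834·x + 80.91629·(1 − x) = 79.90353
(78.91834 − 80.91629)·x = 79.90353 − 80.91629
x = -1.01276 / -1.99795 = 0.50690 → 50.69% Br-79, 49.31% Br-81.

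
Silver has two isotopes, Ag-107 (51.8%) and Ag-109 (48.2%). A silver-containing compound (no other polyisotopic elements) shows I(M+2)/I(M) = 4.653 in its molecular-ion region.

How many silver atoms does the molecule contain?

For n independent Ag atoms, I(M+2)/I(M) = n · (abundance Ag-109) / (abundance Ag-107) = n · 0.482/0.518.
n = 4.653 × 0.518/0.482 = 5.00 ≈ 5

5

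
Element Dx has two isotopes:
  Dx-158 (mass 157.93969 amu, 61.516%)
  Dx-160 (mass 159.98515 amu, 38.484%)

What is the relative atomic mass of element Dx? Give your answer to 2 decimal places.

Average mass = Σ (abundance × isotope mass) = 0.61516 × 157.93969 + 0.38484 × 159.98515
= 97.158180 + 61.568685 = 158.726865 amu

158.73 amu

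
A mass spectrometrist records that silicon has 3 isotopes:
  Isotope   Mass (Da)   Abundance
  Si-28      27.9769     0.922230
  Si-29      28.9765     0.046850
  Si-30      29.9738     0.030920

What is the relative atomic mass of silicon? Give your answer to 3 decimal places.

28.085 Da

Ar = Σ fᵢ·mᵢ = 0.922230 × 27.9769 + 0.046850 × 28.9765 + 0.030920 × 29.9738
= 25.80114 + 1.35755 + 0.92679 = 28.08548 Da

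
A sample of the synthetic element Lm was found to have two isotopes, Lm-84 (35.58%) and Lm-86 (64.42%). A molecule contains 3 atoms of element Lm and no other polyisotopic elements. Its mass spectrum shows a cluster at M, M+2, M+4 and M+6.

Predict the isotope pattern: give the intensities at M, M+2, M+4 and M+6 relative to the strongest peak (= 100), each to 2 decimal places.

10.17 : 55.23 : 100.00 : 60.35

Expanding (0.3558 + 0.6442)^3:
P(M) = 0.3558^3 = 0.045042
P(M+2) = 3 × 0.3558^2 × 0.6442^1 = 0.244655
P(M+4) = 3 × 0.3558^1 × 0.6442^2 = 0.442964
P(M+6) = 0.6442^3 = 0.267339
The M+4 peak is largest (0.442964); scaling to 100 gives 10.17 : 55.23 : 100.00 : 60.35.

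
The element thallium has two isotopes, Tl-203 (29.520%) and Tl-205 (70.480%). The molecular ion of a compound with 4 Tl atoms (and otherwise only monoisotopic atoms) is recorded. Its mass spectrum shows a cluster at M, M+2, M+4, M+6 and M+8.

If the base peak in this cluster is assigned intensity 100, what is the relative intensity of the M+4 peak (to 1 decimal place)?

62.8

Binomial terms of (0.29520 + 0.70480)^4: M 0.0076, M+2 0.0725, M+4 0.2597, M+6 0.4134, M+8 0.2468 → M+6 is the base peak.
P(M+6) = C(4,3) × 0.29520^1 × 0.70480^3 = 4 × 0.2952 × 0.35010449 = 0.413403 (base)
P(M+4) = C(4,2) × 0.29520^2 × 0.70480^2 = 6 × 0.08714304 × 0.49674304 = 0.259726
Relative intensity = 0.259726 / 0.413403 × 100 = 62.8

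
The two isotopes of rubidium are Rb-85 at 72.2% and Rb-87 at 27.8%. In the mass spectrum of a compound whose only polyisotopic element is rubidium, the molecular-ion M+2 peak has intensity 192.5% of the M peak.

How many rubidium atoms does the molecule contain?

With n Rb atoms, P(M+2)/P(M) = C(n,1)·p^(n−1)q / p^n = n·q/p = n · 0.278/0.722.
n = 1.925 × 0.722/0.278 = 5.00 ≈ 5

5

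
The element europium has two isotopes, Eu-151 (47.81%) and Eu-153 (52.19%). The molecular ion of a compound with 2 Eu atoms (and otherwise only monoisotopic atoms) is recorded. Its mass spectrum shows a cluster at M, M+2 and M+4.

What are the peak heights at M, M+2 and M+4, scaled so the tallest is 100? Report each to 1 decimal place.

The 2 Eu atoms are independent, so intensities follow the terms of (0.4781 + 0.5219)^2.
P(M) = 0.4781^2 = 0.228580
P(M+2) = 2 × 0.4781^1 × 0.5219^1 = 0.499041
P(M+4) = 0.5219^2 = 0.272380
The M+2 peak is largest (0.499041); scaling to 100 gives 45.8 : 100.0 : 54.6.

45.8 : 100.0 : 54.6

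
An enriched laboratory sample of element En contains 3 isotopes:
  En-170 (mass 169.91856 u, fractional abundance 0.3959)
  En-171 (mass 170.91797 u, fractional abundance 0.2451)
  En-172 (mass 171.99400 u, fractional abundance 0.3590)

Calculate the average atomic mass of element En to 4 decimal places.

Weight each isotope mass by its fractional abundance: 0.3959 × 169.91856 + 0.2451 × 170.91797 + 0.3590 × 171.99400
= 67.270758 + 41.891994 + 61.745846 = 170.908598 u

170.9086 u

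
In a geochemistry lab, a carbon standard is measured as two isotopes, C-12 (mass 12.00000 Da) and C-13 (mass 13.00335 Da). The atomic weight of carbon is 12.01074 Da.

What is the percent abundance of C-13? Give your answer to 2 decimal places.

1.07%

Writing the weighted mean with unknown fraction x of C-12:
12.00000·x + 13.00335·(1 − x) = 12.01074
(12.00000 − 13.00335)·x = 12.01074 − 13.00335
x = -0.99261 / -1.00335 = 0.98930 → 98.93% C-12, 1.07% C-13.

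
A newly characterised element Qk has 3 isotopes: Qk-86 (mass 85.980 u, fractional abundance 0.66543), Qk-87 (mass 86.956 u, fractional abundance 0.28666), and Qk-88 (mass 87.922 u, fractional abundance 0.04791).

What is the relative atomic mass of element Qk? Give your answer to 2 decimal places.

Weight each isotope mass by its fractional abundance: 0.66543 × 85.980 + 0.28666 × 86.956 + 0.04791 × 87.922
= 57.2137 + 24.9268 + 4.2123 = 86.3528 u

86.35 u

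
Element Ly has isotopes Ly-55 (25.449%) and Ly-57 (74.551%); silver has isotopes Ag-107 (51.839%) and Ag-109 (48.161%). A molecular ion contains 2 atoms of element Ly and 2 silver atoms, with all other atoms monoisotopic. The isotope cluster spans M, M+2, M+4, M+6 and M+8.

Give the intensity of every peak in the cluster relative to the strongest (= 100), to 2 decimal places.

Element Ly pattern (n=2): 0.06476516 : 0.37944968 : 0.55578516
Silver pattern (n=2): 0.26872819 : 0.49932362 : 0.23194819
Convolve the two distributions (both contribute in 2-u steps):
  M: 0.06476516×0.26872819 = 0.017404
  M+2: 0.06476516×0.49932362 + 0.37944968×0.26872819 = 0.134308
  M+4: 0.06476516×0.23194819 + 0.37944968×0.49932362 + 0.55578516×0.26872819 = 0.353845
  M+6: 0.37944968×0.23194819 + 0.55578516×0.49932362 = 0.365529
  M+8: 0.55578516×0.23194819 = 0.128913
Scale to base peak (0.365529) = 100: 4.76 : 36.74 : 96.80 : 100.00 : 35.27

4.76 : 36.74 : 96.80 : 100.00 : 35.27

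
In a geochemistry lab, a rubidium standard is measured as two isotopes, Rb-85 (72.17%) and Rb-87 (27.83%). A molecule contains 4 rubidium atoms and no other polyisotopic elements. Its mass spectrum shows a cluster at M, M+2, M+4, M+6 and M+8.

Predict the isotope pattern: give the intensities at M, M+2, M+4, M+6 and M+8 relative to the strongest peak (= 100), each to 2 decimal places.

Expanding (0.7217 + 0.2783)^4:
P(M) = 0.7217^4 = 0.271286
P(M+2) = 4 × 0.7217^3 × 0.2783^1 = 0.418450
P(M+4) = 6 × 0.7217^2 × 0.2783^2 = 0.242042
P(M+6) = 4 × 0.7217^1 × 0.2783^3 = 0.062224
P(M+8) = 0.2783^4 = 0.005999
The M+2 peak is largest (0.418450); scaling to 100 gives 64.83 : 100.00 : 57.84 : 14.87 : 1.43.

64.83 : 100.00 : 57.84 : 14.87 : 1.43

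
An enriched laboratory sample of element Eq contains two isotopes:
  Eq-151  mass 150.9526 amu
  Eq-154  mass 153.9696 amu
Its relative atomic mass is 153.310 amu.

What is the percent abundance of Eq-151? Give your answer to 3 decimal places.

Writing the weighted mean with unknown fraction x of Eq-151:
150.9526·x + 153.9696·(1 − x) = 153.310
(150.9526 − 153.9696)·x = 153.310 − 153.9696
x = -0.6596 / -3.0170 = 0.21863 → 21.863% Eq-151, 78.137% Eq-154.

21.863%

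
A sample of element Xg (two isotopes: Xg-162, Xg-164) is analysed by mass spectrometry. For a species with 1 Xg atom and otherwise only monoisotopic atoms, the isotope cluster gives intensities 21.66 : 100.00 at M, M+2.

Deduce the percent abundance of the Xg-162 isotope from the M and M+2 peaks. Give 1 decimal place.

Let p = fractional abundance of Xg-162. I(M+2)/I(M) = [C(1,1)·p^0·(1−p)] / p^1 = 1·(1−p)/p = 100.00/21.66 = 4.6168
(1−p)/p = 4.6168/1 = 4.6168  ⇒  p = 1/(1 + 4.6168) = 0.1780
Xg-162: 17.8%, Xg-164: 82.2%.

17.8%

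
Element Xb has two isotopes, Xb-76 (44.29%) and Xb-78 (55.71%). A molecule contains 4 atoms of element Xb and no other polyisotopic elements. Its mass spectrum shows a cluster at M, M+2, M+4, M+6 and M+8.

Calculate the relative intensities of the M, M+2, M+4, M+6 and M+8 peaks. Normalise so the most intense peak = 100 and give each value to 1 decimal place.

10.5 : 53.0 : 100.0 : 83.9 : 26.4

The 4 Xb atoms are independent, so intensities follow the terms of (0.4429 + 0.5571)^4.
P(M) = 0.4429^4 = 0.038479
P(M+2) = 4 × 0.4429^3 × 0.5571^1 = 0.193602
P(M+4) = 6 × 0.4429^2 × 0.5571^2 = 0.365283
P(M+6) = 4 × 0.4429^1 × 0.5571^3 = 0.306313
P(M+8) = 0.5571^4 = 0.096324
The M+4 peak is largest (0.365283); scaling to 100 gives 10.5 : 53.0 : 100.0 : 83.9 : 26.4.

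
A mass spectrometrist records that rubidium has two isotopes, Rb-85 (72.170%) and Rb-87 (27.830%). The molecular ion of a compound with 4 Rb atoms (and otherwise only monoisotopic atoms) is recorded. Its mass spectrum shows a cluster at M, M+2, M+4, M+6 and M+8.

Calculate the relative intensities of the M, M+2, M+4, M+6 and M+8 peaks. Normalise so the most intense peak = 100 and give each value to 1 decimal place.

64.8 : 100.0 : 57.8 : 14.9 : 1.4

Expanding (0.72170 + 0.27830)^4:
P(M) = 0.72170^4 = 0.271286
P(M+2) = 4 × 0.72170^3 × 0.27830^1 = 0.418450
P(M+4) = 6 × 0.72170^2 × 0.27830^2 = 0.242042
P(M+6) = 4 × 0.72170^1 × 0.27830^3 = 0.062224
P(M+8) = 0.27830^4 = 0.005999
The M+2 peak is largest (0.418450); scaling to 100 gives 64.8 : 100.0 : 57.8 : 14.9 : 1.4.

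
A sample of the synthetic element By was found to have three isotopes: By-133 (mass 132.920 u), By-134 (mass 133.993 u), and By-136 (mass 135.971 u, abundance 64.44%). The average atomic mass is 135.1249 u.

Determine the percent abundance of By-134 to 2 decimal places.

22.26%

Let x and y be the fractions of By-133 and By-134. Then x + y = 1 − 0.6444 = 0.3556 and 132.920x + 133.993y = 135.1249 − 0.6444×135.971 = 47.5051876.
Substituting: 132.920x + 133.993(0.3556 − x) = 47.5051876
(132.920 − 133.993)x = -0.1427232  ⇒  x = 0.13301, y = 0.22259
By-133: 13.30%, By-134: 22.26%.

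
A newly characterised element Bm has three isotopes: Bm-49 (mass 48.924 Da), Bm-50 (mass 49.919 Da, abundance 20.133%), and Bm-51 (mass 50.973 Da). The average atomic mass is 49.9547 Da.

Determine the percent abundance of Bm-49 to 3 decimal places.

Let x and y be the fractions of Bm-49 and Bm-51. Then x + y = 1 − 0.20133 = 0.79867 and 48.924x + 50.973y = 49.9547 − 0.20133×49.919 = 39.90450773.
Substituting: 48.924x + 50.973(0.79867 − x) = 39.90450773
(48.924 − 50.973)x = -0.80609818  ⇒  x = 0.39341, y = 0.40526
Bm-49: 39.341%, Bm-51: 40.526%.

39.341%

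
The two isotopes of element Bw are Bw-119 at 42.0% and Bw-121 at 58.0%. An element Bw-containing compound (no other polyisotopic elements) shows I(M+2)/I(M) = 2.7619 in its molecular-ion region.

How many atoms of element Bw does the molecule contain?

2

The M+2/M ratio from n Bw atoms is n · q/p = n · 0.580/0.420.
n = 2.7619 × 0.420/0.580 = 2.00 ≈ 2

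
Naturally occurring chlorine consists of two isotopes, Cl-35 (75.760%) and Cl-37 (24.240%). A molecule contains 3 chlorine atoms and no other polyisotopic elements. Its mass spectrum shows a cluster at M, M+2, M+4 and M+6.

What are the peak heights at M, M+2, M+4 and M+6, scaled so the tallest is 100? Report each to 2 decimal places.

Expanding (0.75760 + 0.24240)^3:
P(M) = 0.75760^3 = 0.434830
P(M+2) = 3 × 0.75760^2 × 0.24240^1 = 0.417382
P(M+4) = 3 × 0.75760^1 × 0.24240^2 = 0.133545
P(M+6) = 0.24240^3 = 0.014243
The M peak is largest (0.434830); scaling to 100 gives 100.00 : 95.99 : 30.71 : 3.28.

100.00 : 95.99 : 30.71 : 3.28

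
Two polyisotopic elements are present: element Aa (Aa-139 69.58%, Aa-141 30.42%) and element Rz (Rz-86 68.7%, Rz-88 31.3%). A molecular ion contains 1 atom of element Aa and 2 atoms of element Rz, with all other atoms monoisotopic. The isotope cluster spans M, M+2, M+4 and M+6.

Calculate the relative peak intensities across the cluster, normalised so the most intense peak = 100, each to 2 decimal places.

Element Aa pattern (n=1): 0.6958 : 0.3042
Element Rz pattern (n=2): 0.471969 : 0.430062 : 0.097969
Convolve the two distributions (both contribute in 2-u steps):
  M: 0.6958×0.471969 = 0.328396
  M+2: 0.6958×0.430062 + 0.3042×0.471969 = 0.442810
  M+4: 0.6958×0.097969 + 0.3042×0.430062 = 0.198992
  M+6: 0.3042×0.097969 = 0.029802
Scale to base peak (0.442810) = 100: 74.16 : 100.00 : 44.94 : 6.73

74.16 : 100.00 : 44.94 : 6.73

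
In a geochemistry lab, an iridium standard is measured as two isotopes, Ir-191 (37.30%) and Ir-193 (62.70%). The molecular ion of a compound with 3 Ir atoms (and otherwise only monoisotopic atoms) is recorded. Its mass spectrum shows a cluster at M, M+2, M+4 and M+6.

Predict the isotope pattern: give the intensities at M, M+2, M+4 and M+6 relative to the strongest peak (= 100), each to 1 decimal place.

11.8 : 59.5 : 100.0 : 56.0

The 3 Ir atoms are independent, so intensities follow the terms of (0.3730 + 0.6270)^3.
P(M) = 0.3730^3 = 0.051895
P(M+2) = 3 × 0.3730^2 × 0.6270^1 = 0.261702
P(M+4) = 3 × 0.3730^1 × 0.6270^2 = 0.439911
P(M+6) = 0.6270^3 = 0.246492
The M+4 peak is largest (0.439911); scaling to 100 gives 11.8 : 59.5 : 100.0 : 56.0.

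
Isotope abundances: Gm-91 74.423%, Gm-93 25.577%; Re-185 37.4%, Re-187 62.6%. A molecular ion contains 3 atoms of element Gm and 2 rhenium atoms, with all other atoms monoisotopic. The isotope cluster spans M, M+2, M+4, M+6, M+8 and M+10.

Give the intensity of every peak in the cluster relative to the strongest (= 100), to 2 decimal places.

15.13 : 66.27 : 100.00 : 62.28 : 17.08 : 1.72

Element Gm pattern (n=3): 0.41221284 : 0.42499635 : 0.14605877 : 0.01673204
Rhenium pattern (n=2): 0.139876 : 0.468248 : 0.391876
Convolve the two distributions (both contribute in 2-u steps):
  M: 0.41221284×0.139876 = 0.057659
  M+2: 0.41221284×0.468248 + 0.42499635×0.139876 = 0.252465
  M+4: 0.41221284×0.391876 + 0.42499635×0.468248 + 0.14605877×0.139876 = 0.380970
  M+6: 0.42499635×0.391876 + 0.14605877×0.468248 + 0.01673204×0.139876 = 0.237278
  M+8: 0.14605877×0.391876 + 0.01673204×0.468248 = 0.065072
  M+10: 0.01673204×0.391876 = 0.006557
Scale to base peak (0.380970) = 100: 15.13 : 66.27 : 100.00 : 62.28 : 17.08 : 1.72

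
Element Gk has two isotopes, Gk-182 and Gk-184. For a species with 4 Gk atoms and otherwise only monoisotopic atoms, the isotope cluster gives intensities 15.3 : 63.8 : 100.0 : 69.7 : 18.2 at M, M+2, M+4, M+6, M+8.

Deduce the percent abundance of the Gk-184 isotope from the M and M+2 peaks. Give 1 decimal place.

51.0%

If p is the fraction of Gk that is Gk-182, then I(M+2)/I(M) = [C(4,1)·p^3·(1−p)] / p^4 = 4·(1−p)/p = 63.8/15.3 = 4.1699
(1−p)/p = 4.1699/4 = 1.0425  ⇒  p = 1/(1 + 1.0425) = 0.4896
Gk-182: 49.0%, Gk-184: 51.0%.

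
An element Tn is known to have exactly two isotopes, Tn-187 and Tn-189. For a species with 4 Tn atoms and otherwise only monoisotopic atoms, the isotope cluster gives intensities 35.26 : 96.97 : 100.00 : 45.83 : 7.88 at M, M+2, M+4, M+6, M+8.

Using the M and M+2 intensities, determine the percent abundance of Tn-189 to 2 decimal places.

If p is the fraction of Tn that is Tn-187, then I(M+2)/I(M) = [C(4,1)·p^3·(1−p)] / p^4 = 4·(1−p)/p = 96.97/35.26 = 2.7501
(1−p)/p = 2.7501/4 = 0.6875  ⇒  p = 1/(1 + 0.6875) = 0.5926
Tn-187: 59.26%, Tn-189: 40.74%.

40.74%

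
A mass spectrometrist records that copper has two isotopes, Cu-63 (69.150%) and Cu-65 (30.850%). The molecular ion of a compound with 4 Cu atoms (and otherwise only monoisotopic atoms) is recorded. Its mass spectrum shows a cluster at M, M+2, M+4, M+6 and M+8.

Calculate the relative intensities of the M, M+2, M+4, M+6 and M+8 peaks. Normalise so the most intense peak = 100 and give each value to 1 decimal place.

The 4 Cu atoms are independent, so intensities follow the terms of (0.69150 + 0.30850)^4.
P(M) = 0.69150^4 = 0.228649
P(M+2) = 4 × 0.69150^3 × 0.30850^1 = 0.408030
P(M+4) = 6 × 0.69150^2 × 0.30850^2 = 0.273052
P(M+6) = 4 × 0.69150^1 × 0.30850^3 = 0.081212
P(M+8) = 0.30850^4 = 0.009058
The M+2 peak is largest (0.408030); scaling to 100 gives 56.0 : 100.0 : 66.9 : 19.9 : 2.2.

56.0 : 100.0 : 66.9 : 19.9 : 2.2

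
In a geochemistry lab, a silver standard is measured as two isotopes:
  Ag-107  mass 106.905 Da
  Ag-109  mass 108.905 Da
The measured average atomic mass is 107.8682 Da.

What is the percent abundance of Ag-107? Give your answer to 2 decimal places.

51.84%

Let x be the fractional abundance of Ag-107; then Ag-109 has abundance 1 − x.
106.905·x + 108.905·(1 − x) = 107.8682
(106.905 − 108.905)·x = 107.8682 − 108.905
x = -1.0368 / -2.000 = 0.51840 → 51.84% Ag-107, 48.16% Ag-109.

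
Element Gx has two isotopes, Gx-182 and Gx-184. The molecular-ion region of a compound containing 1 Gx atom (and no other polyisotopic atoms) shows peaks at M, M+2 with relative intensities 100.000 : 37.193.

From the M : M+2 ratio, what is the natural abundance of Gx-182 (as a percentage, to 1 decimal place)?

72.9%

Write p for the Gx-182 fraction. I(M+2)/I(M) = [C(1,1)·p^0·(1−p)] / p^1 = 1·(1−p)/p = 37.193/100.000 = 0.3719
(1−p)/p = 0.3719/1 = 0.3719  ⇒  p = 1/(1 + 0.3719) = 0.7289
Gx-182: 72.9%, Gx-184: 27.1%.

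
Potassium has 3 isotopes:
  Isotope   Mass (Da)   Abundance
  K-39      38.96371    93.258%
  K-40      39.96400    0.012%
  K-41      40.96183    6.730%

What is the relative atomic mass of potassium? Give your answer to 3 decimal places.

39.098 Da

Ar = Σ fᵢ·mᵢ = 0.93258 × 38.96371 + 0.00012 × 39.96400 + 0.06730 × 40.96183
= 36.336777 + 0.004796 + 2.756731 = 39.098304 Da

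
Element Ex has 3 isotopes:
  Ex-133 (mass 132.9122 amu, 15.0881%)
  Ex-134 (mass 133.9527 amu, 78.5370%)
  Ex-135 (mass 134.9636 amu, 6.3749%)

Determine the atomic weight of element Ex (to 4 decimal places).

133.8602 amu

Ar = Σ fᵢ·mᵢ = 0.150881 × 132.9122 + 0.785370 × 133.9527 + 0.063749 × 134.9636
= 20.05393 + 105.20243 + 8.60379 = 133.86015 amu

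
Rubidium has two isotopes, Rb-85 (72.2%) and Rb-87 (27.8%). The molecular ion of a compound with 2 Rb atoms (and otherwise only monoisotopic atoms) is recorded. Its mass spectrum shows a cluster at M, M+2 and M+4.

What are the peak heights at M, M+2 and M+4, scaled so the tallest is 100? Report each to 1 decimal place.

Expanding (0.722 + 0.278)^2:
P(M) = 0.722^2 = 0.521284
P(M+2) = 2 × 0.722^1 × 0.278^1 = 0.401432
P(M+4) = 0.278^2 = 0.077284
The M peak is largest (0.521284); scaling to 100 gives 100.0 : 77.0 : 14.8.

100.0 : 77.0 : 14.8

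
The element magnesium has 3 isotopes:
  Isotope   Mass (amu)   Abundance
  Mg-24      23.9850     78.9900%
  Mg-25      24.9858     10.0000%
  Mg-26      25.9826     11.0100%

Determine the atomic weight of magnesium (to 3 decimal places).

24.305 amu

Average mass = Σ (abundance × isotope mass) = 0.789900 × 23.9850 + 0.100000 × 24.9858 + 0.110100 × 25.9826
= 18.94575 + 2.49858 + 2.86068 = 24.30501 amu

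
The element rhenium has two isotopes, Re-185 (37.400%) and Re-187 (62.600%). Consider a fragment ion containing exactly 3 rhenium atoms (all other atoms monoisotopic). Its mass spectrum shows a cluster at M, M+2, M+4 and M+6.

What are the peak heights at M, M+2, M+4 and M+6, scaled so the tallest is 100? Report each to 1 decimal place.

Expanding (0.37400 + 0.62600)^3:
P(M) = 0.37400^3 = 0.052314
P(M+2) = 3 × 0.37400^2 × 0.62600^1 = 0.262687
P(M+4) = 3 × 0.37400^1 × 0.62600^2 = 0.439685
P(M+6) = 0.62600^3 = 0.245314
The M+4 peak is largest (0.439685); scaling to 100 gives 11.9 : 59.7 : 100.0 : 55.8.

11.9 : 59.7 : 100.0 : 55.8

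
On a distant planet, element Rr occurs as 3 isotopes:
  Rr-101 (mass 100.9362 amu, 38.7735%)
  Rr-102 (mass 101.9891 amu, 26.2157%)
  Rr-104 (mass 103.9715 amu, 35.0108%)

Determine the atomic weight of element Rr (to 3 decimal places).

102.275 amu

Weight each isotope mass by its fractional abundance: 0.387735 × 100.9362 + 0.262157 × 101.9891 + 0.350108 × 103.9715
= 39.13650 + 26.73716 + 36.40125 = 102.27491 amu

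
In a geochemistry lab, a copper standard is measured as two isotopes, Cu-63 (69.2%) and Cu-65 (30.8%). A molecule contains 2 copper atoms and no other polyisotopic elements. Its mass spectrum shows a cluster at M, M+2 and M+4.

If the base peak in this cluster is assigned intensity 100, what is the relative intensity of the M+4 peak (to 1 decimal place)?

Term probabilities: M 0.4789, M+2 0.4263, M+4 0.0949. Base peak = M.
P(M) = C(2,0) × 0.692^2 × 0.308^0 = 1 × 0.478864 × 1.0000 = 0.478864 (base)
P(M+4) = C(2,2) × 0.692^0 × 0.308^2 = 1 × 1.0000 × 0.094864 = 0.094864
Relative intensity = 0.094864 / 0.478864 × 100 = 19.8

19.8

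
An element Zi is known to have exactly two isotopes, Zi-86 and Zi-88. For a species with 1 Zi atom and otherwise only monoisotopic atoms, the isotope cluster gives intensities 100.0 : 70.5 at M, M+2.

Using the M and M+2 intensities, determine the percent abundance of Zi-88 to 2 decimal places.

Let p = fractional abundance of Zi-86. I(M+2)/I(M) = [C(1,1)·p^0·(1−p)] / p^1 = 1·(1−p)/p = 70.5/100.0 = 0.7050
(1−p)/p = 0.7050/1 = 0.7050  ⇒  p = 1/(1 + 0.7050) = 0.5865
Zi-86: 58.65%, Zi-88: 41.35%.

41.35%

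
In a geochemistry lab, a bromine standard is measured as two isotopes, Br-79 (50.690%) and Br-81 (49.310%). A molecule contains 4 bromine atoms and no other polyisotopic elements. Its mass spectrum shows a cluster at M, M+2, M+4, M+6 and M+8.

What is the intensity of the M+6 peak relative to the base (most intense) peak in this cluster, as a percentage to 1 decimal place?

64.9%

Binomial terms of (0.50690 + 0.49310)^4: M 0.0660, M+2 0.2569, M+4 0.3749, M+6 0.2431, M+8 0.0591 → M+4 is the base peak.
P(M+4) = C(4,2) × 0.50690^2 × 0.49310^2 = 6 × 0.25694761 × 0.24314761 = 0.374857 (base)
P(M+6) = C(4,3) × 0.50690^1 × 0.49310^3 = 4 × 0.5069 × 0.11989609 = 0.243101
Relative intensity = 0.243101 / 0.374857 × 100 = 64.9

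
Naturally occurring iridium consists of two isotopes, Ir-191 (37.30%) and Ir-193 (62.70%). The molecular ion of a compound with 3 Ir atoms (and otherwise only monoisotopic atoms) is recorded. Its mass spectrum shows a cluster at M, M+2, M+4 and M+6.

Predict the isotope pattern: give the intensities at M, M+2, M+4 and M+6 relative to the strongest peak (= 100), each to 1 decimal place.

11.8 : 59.5 : 100.0 : 56.0

The 3 Ir atoms are independent, so intensities follow the terms of (0.3730 + 0.6270)^3.
P(M) = 0.3730^3 = 0.051895
P(M+2) = 3 × 0.3730^2 × 0.6270^1 = 0.261702
P(M+4) = 3 × 0.3730^1 × 0.6270^2 = 0.439911
P(M+6) = 0.6270^3 = 0.246492
The M+4 peak is largest (0.439911); scaling to 100 gives 11.8 : 59.5 : 100.0 : 56.0.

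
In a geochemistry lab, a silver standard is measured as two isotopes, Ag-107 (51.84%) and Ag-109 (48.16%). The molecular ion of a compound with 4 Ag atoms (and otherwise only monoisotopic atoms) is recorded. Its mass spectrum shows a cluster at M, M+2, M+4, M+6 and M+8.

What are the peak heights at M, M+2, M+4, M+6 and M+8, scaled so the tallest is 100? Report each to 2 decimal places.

Each Ag atom is independently Ag-107 (p = 0.5184) or Ag-109 (q = 0.4816); the cluster is the binomial expansion (p + q)^4.
P(M) = 0.5184^4 = 0.072220
P(M+2) = 4 × 0.5184^3 × 0.4816^1 = 0.268375
P(M+4) = 6 × 0.5184^2 × 0.4816^2 = 0.373985
P(M+6) = 4 × 0.5184^1 × 0.4816^3 = 0.231624
P(M+8) = 0.4816^4 = 0.053795
The M+4 peak is largest (0.373985); scaling to 100 gives 19.31 : 71.76 : 100.00 : 61.93 : 14.38.

19.31 : 71.76 : 100.00 : 61.93 : 14.38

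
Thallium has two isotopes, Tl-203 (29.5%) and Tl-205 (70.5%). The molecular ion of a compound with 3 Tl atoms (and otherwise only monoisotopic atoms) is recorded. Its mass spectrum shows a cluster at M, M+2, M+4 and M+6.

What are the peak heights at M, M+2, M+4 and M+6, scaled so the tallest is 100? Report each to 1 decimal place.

Each Tl atom is independently Tl-203 (p = 0.295) or Tl-205 (q = 0.705); the cluster is the binomial expansion (p + q)^3.
P(M) = 0.295^3 = 0.025672
P(M+2) = 3 × 0.295^2 × 0.705^1 = 0.184058
P(M+4) = 3 × 0.295^1 × 0.705^2 = 0.439867
P(M+6) = 0.705^3 = 0.350403
The M+4 peak is largest (0.439867); scaling to 100 gives 5.8 : 41.8 : 100.0 : 79.7.

5.8 : 41.8 : 100.0 : 79.7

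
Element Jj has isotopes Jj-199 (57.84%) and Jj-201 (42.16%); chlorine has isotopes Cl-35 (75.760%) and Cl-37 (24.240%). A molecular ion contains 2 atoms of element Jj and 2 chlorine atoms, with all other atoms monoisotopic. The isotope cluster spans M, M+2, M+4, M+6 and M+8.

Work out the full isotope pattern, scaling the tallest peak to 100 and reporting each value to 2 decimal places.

47.67 : 100.00 : 74.68 : 23.32 : 2.59

Element Jj pattern (n=2): 0.33454656 : 0.48770688 : 0.17774656
Chlorine pattern (n=2): 0.57395776 : 0.36728448 : 0.05875776
Convolve the two distributions (both contribute in 2-u steps):
  M: 0.33454656×0.57395776 = 0.192016
  M+2: 0.33454656×0.36728448 + 0.48770688×0.57395776 = 0.402797
  M+4: 0.33454656×0.05875776 + 0.48770688×0.36728448 + 0.17774656×0.57395776 = 0.300803
  M+6: 0.48770688×0.05875776 + 0.17774656×0.36728448 = 0.093940
  M+8: 0.17774656×0.05875776 = 0.010444
Scale to base peak (0.402797) = 100: 47.67 : 100.00 : 74.68 : 23.32 : 2.59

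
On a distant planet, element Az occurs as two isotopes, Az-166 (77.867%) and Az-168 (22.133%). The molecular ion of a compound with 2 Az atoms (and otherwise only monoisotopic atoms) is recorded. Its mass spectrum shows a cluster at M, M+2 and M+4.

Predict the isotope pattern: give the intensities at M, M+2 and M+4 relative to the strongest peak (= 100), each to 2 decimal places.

Expanding (0.77867 + 0.22133)^2:
P(M) = 0.77867^2 = 0.606327
P(M+2) = 2 × 0.77867^1 × 0.22133^1 = 0.344686
P(M+4) = 0.22133^2 = 0.048987
The M peak is largest (0.606327); scaling to 100 gives 100.00 : 56.85 : 8.08.

100.00 : 56.85 : 8.08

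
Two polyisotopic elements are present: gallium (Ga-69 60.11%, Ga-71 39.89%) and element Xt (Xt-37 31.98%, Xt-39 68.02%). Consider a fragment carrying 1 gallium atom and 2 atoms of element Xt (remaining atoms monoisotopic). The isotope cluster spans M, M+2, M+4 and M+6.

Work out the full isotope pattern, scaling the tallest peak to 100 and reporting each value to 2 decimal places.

Gallium pattern (n=1): 0.6011 : 0.3989
Element Xt pattern (n=2): 0.10227204 : 0.43505592 : 0.46267204
Convolve the two distributions (both contribute in 2-u steps):
  M: 0.6011×0.10227204 = 0.061476
  M+2: 0.6011×0.43505592 + 0.3989×0.10227204 = 0.302308
  M+4: 0.6011×0.46267204 + 0.3989×0.43505592 = 0.451656
  M+6: 0.3989×0.46267204 = 0.184560
Scale to base peak (0.451656) = 100: 13.61 : 66.93 : 100.00 : 40.86

13.61 : 66.93 : 100.00 : 40.86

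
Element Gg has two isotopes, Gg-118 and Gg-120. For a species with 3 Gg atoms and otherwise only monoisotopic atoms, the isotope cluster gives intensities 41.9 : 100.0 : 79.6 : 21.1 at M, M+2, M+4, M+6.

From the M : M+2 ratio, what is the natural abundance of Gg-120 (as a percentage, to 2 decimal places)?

44.31%

Let p = fractional abundance of Gg-118. I(M+2)/I(M) = [C(3,1)·p^2·(1−p)] / p^3 = 3·(1−p)/p = 100.0/41.9 = 2.3866
(1−p)/p = 2.3866/3 = 0.7955  ⇒  p = 1/(1 + 0.7955) = 0.5569
Gg-118: 55.69%, Gg-120: 44.31%.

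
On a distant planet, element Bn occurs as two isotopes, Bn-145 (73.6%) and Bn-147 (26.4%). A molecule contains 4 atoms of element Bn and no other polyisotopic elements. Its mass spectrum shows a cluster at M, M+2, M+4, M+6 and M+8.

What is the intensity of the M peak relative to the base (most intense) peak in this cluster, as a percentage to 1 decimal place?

69.7%

Binomial terms of (0.736 + 0.264)^4: M 0.2934, M+2 0.4210, M+4 0.2265, M+6 0.0542, M+8 0.0049 → M+2 is the base peak.
P(M+2) = C(4,1) × 0.736^3 × 0.264^1 = 4 × 0.39868826 × 0.2640 = 0.421015 (base)
P(M) = C(4,0) × 0.736^4 × 0.264^0 = 1 × 0.29343456 × 1.0000 = 0.293435
Relative intensity = 0.293435 / 0.421015 × 100 = 69.7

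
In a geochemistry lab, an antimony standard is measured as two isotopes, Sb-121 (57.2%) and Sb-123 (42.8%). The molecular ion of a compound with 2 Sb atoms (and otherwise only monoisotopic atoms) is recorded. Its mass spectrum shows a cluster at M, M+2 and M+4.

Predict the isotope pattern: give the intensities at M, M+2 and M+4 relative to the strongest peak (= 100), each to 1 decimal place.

Expanding (0.572 + 0.428)^2:
P(M) = 0.572^2 = 0.327184
P(M+2) = 2 × 0.572^1 × 0.428^1 = 0.489632
P(M+4) = 0.428^2 = 0.183184
The M+2 peak is largest (0.489632); scaling to 100 gives 66.8 : 100.0 : 37.4.

66.8 : 100.0 : 37.4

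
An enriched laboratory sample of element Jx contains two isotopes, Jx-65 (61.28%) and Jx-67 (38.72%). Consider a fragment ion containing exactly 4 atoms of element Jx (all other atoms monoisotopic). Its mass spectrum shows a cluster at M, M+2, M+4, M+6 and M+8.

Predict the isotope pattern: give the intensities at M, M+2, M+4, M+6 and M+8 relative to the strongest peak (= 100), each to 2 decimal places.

The 4 Jx atoms are independent, so intensities follow the terms of (0.6128 + 0.3872)^4.
P(M) = 0.6128^4 = 0.141018
P(M+2) = 4 × 0.6128^3 × 0.3872^1 = 0.356411
P(M+4) = 6 × 0.6128^2 × 0.3872^2 = 0.337800
P(M+6) = 4 × 0.6128^1 × 0.3872^3 = 0.142293
P(M+8) = 0.3872^4 = 0.022477
The M+2 peak is largest (0.356411); scaling to 100 gives 39.57 : 100.00 : 94.78 : 39.92 : 6.31.

39.57 : 100.00 : 94.78 : 39.92 : 6.31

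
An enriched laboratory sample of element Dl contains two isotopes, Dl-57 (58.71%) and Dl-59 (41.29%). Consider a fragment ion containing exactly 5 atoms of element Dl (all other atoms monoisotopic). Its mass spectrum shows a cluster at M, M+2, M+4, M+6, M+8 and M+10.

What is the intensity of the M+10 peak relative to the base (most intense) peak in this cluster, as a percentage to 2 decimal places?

(0.5871 + 0.4129)^5 gives M 0.0698, M+2 0.2453, M+4 0.3450, M+6 0.2426, M+8 0.0853, M+10 0.0120; the largest is M+4.
P(M+4) = C(5,2) × 0.5871^3 × 0.4129^2 = 10 × 0.20236539 × 0.17048641 = 0.345005 (base)
P(M+10) = C(5,5) × 0.5871^0 × 0.4129^5 = 1 × 1.0000 × 0.01200119 = 0.012001
Relative intensity = 0.012001 / 0.345005 × 100 = 3.48

3.48%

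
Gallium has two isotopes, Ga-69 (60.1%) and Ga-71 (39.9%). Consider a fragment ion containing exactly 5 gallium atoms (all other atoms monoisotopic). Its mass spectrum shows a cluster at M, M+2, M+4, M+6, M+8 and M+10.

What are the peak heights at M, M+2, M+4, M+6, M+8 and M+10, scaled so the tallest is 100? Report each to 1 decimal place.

22.7 : 75.3 : 100.0 : 66.4 : 22.0 : 2.9

The 5 Ga atoms are independent, so intensities follow the terms of (0.601 + 0.399)^5.
P(M) = 0.601^5 = 0.078410
P(M+2) = 5 × 0.601^4 × 0.399^1 = 0.260280
P(M+4) = 10 × 0.601^3 × 0.399^2 = 0.345596
P(M+6) = 10 × 0.601^2 × 0.399^3 = 0.229439
P(M+8) = 5 × 0.601^1 × 0.399^4 = 0.076162
P(M+10) = 0.399^5 = 0.010113
The M+4 peak is largest (0.345596); scaling to 100 gives 22.7 : 75.3 : 100.0 : 66.4 : 22.0 : 2.9.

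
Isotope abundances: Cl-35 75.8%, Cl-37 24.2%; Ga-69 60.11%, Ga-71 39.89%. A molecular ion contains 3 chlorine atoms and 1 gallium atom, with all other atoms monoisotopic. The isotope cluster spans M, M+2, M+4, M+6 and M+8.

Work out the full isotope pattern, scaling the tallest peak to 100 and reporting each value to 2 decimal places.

Chlorine pattern (n=3): 0.43551951 : 0.41713346 : 0.13317454 : 0.01417249
Gallium pattern (n=1): 0.6011 : 0.3989
Convolve the two distributions (both contribute in 2-u steps):
  M: 0.43551951×0.6011 = 0.261791
  M+2: 0.43551951×0.3989 + 0.41713346×0.6011 = 0.424468
  M+4: 0.41713346×0.3989 + 0.13317454×0.6011 = 0.246446
  M+6: 0.13317454×0.3989 + 0.01417249×0.6011 = 0.061642
  M+8: 0.01417249×0.3989 = 0.005653
Scale to base peak (0.424468) = 100: 61.68 : 100.00 : 58.06 : 14.52 : 1.33

61.68 : 100.00 : 58.06 : 14.52 : 1.33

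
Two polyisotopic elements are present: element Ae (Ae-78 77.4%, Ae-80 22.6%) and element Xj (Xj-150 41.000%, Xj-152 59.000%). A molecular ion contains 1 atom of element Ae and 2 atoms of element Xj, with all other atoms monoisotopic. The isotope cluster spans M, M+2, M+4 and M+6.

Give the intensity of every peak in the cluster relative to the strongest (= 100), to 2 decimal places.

31.55 : 100.00 : 91.83 : 19.07

Element Ae pattern (n=1): 0.7740 : 0.2260
Element Xj pattern (n=2): 0.1681 : 0.4838 : 0.3481
Convolve the two distributions (both contribute in 2-u steps):
  M: 0.7740×0.1681 = 0.130109
  M+2: 0.7740×0.4838 + 0.2260×0.1681 = 0.412452
  M+4: 0.7740×0.3481 + 0.2260×0.4838 = 0.378768
  M+6: 0.2260×0.3481 = 0.078671
Scale to base peak (0.412452) = 100: 31.55 : 100.00 : 91.83 : 19.07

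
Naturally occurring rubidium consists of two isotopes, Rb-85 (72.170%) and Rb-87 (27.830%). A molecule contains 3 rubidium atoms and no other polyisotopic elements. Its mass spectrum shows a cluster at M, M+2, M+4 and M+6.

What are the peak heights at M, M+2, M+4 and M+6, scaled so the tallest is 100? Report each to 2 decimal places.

Expanding (0.72170 + 0.27830)^3:
P(M) = 0.72170^3 = 0.375898
P(M+2) = 3 × 0.72170^2 × 0.27830^1 = 0.434858
P(M+4) = 3 × 0.72170^1 × 0.27830^2 = 0.167689
P(M+6) = 0.27830^3 = 0.021555
The M+2 peak is largest (0.434858); scaling to 100 gives 86.44 : 100.00 : 38.56 : 4.96.

86.44 : 100.00 : 38.56 : 4.96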